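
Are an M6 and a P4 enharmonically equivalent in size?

9 semitones (major sixth) vs 5 semitones (perfect fourth): not equal.

No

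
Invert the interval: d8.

augmented unison

The rule of nine gives the new number: 9 − 8 = 1, so an octave becomes a unison.
The quality also flips — diminished becomes augmented — giving an augmented unison.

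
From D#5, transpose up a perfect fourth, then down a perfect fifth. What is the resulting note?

A perfect fourth up from D#5 is G#5.
Down a perfect fifth from G#5: C#5 (7 semitones down).

C#5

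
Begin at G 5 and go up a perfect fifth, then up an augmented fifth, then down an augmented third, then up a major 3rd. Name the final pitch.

G5 up a perfect fifth → D6 (7 semitones).
Up an augmented fifth from D6: A#6 (8 semitones up).
A#6 down an augmented third → F6 (5 semitones).
Up a major third from F6: A6 (4 semitones up).

A 6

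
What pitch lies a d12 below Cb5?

F3

Five letters down from C (plus an octave) reaches F.
A diminished twelfth is 18 semitones; 18 semitones down from Cb5 gives F3.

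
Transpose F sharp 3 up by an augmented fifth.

The fifth takes the letter from F up to C.
Moving 8 semitones up from F#3 (the size of an augmented fifth) reaches C##4.

C double-sharp 4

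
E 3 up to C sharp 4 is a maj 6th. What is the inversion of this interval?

minor 3rd

Inverted interval numbers add to nine, so a sixth pairs with a third (6 + 3 = 9).
The quality also flips — major becomes minor — giving a minor third.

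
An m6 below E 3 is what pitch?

Counting six letter names down from E lands on G.
A minor sixth spans 8 semitones, so from E3 the target pitch is G#2.

G sharp 2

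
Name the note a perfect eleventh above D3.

G4

The eleventh's letter: D up four letter names plus an octave → G.
A perfect eleventh is 17 semitones; 17 semitones up from D3 gives G4.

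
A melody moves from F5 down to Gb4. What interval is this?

Descending from F5 to Gb4 is the same interval as ascending Gb4 to F5.
G to F spans seven letter names (G-A-B-C-D-E-F): a seventh.
Counting semitones, Gb4→F5 is 11, which is the major seventh.

M7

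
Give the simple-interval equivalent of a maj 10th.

major third

Take out an octave (7 from the number): 10 − 7 = 3.
Quality carries through unchanged, so the simple form is a major third.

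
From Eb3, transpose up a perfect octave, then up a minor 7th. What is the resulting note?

Db5

A perfect octave up from Eb3 is Eb4.
A minor seventh up from Eb4 is Db5.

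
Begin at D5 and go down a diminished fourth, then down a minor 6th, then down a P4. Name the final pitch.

G##3

A diminished fourth down from D5 is A#4.
A minor sixth down from A#4 is C##4.
C##4 down a perfect fourth → G##3 (5 semitones).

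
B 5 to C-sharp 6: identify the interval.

B to C spans two letter names (B-C), so the interval is some kind of second.
Counting semitones, B5→C#6 is 2, which is the major second.

major 2nd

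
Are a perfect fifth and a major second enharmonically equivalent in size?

A perfect fifth spans 7 semitones; a major second spans 2 semitones. They differ by 5.

No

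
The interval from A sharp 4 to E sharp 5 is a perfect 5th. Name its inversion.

perfect fourth

Interval numbers invert to sum to nine: 5 + 4 = 9, so a fifth inverts to a fourth.
Quality inverts too: perfect stays perfect. That makes the inversion a perfect fourth.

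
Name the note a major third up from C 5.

Counting three letter names up from C lands on E.
Moving 4 semitones up from C5 (the size of a major third) reaches E5.

E 5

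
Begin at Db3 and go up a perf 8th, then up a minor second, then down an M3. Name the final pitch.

Cbb4

A perfect octave up from Db3 is Db4.
Db4 up a minor second → Ebb4 (1 semitone).
Down a major third from Ebb4: Cbb4 (4 semitones down).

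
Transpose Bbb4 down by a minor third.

Three letter names down from B: G.
A minor third spans 3 semitones, so from Bbb4 the target pitch is Gb4.

Gb4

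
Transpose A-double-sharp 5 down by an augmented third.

F-sharp 5

Three letter names down from A: F.
An augmented third spans 5 semitones, so from A##5 the target pitch is F#5.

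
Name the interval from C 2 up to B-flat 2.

minor seventh

C to B spans seven letter names (C-D-E-F-G-A-B): a seventh.
A major seventh would be 11 semitones, but C2 to Bb2 is 10 — one semitone narrower, making it a minor seventh.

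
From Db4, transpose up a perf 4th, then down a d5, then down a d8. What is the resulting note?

C#3

A perfect fourth up from Db4 is Gb4.
Gb4 down a diminished fifth → C4 (6 semitones).
C4 down a diminished octave → C#3 (11 semitones).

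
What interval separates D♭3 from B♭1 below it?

minor tenth

Descending from Db3 to Bb1 is the same interval as ascending Bb1 to Db3.
B to D spans three letter names (B-C-D), plus an octave, so the interval is some kind of tenth.
Bb1 to Db3 is 15 semitones, a half step short of the major tenth (16), so this is minor.
(Equivalently, a compound minor third: a minor third plus an octave.)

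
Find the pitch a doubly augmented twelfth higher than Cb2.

G#3

Five letters up from C (plus an octave) reaches G.
A doubly augmented twelfth spans 21 semitones, so from Cb2 the target pitch is G#3.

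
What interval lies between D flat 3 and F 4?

major tenth

D to F spans three letter names (D-E-F), plus an octave — that makes it a tenth of some quality.
Db3 to F4 is 16 semitones, matching the major tenth exactly, so the quality is major.
(Equivalently, a compound major third: a major third plus an octave.)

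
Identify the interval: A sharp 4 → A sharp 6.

A to A is the same letter name, plus 2 octaves, so the interval is some kind of fifteenth.
The perfect fifteenth spans 24 semitones, and A#4 to A#6 is exactly 24 semitones — so this is a perfect fifteenth.
(Equivalently, a compound perfect octave: a perfect octave plus an octave.)

perfect 15th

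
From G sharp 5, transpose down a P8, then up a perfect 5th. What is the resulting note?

Down a perfect octave from G#5: G#4 (12 semitones down).
Up a perfect fifth from G#4: D#5 (7 semitones up).

D sharp 5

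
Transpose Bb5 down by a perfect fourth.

F5

Counting four letter names down from B lands on F.
A perfect fourth is 5 semitones; 5 semitones down from Bb5 gives F5.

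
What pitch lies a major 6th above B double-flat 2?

G flat 3

The sixth takes the letter from B up to G.
A major sixth is 9 semitones; 9 semitones up from Bbb2 gives Gb3.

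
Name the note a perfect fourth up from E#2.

A#2

Counting four letter names up from E lands on A.
Moving 5 semitones up from E#2 (the size of a perfect fourth) reaches A#2.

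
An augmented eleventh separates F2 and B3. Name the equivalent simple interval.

augmented 4th

Subtracting seven from the interval number removes an octave: 11 − 7 = 4.
Quality carries through unchanged, so the simple form is an augmented fourth.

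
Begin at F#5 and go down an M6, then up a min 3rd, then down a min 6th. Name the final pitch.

E4

Down a major sixth from F#5: A4 (9 semitones down).
A minor third up from A4 is C5.
A minor sixth down from C5 is E4.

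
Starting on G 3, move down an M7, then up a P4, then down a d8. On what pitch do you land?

Down a major seventh from G3: Ab2 (11 semitones down).
Up a perfect fourth from Ab2: Db3 (5 semitones up).
Down a diminished octave from Db3: D2 (11 semitones down).

D 2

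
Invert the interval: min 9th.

major seventh

First reduce the compound minor ninth to its simple form, a minor second.
Inverted interval numbers add to nine, so a second pairs with a seventh (2 + 7 = 9).
Quality inverts too: minor becomes major. That makes the inversion a major seventh.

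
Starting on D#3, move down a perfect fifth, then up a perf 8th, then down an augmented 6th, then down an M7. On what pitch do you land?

Cb2

A perfect fifth down from D#3 is G#2.
Up a perfect octave from G#2: G#3 (12 semitones up).
G#3 down an augmented sixth → Bb2 (10 semitones).
Bb2 down a major seventh → Cb2 (11 semitones).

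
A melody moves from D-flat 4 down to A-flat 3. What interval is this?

perfect fourth

Descending from Db4 to Ab3 is the same interval as ascending Ab3 to Db4.
A to D spans four letter names (A-B-C-D) — that makes it a fourth of some quality.
Counting semitones, Ab3→Db4 is 5, which is the perfect fourth.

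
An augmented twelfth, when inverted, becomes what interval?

diminished fourth

First reduce the compound augmented twelfth to its simple form, an augmented fifth.
The rule of nine gives the new number: 9 − 5 = 4, so a fifth becomes a fourth.
The quality also flips — augmented becomes diminished — giving a diminished fourth.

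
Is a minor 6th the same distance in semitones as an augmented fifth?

Yes

A minor sixth spans 8 semitones, and an augmented fifth also spans 8 semitones — they're enharmonic.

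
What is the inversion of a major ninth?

minor seventh

First reduce the compound major ninth to its simple form, a major second.
Inverted interval numbers add to nine, so a second pairs with a seventh (2 + 7 = 9).
The quality also flips — major becomes minor — giving a minor seventh.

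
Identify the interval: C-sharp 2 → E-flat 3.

C to E spans three letter names (C-D-E), plus an octave: a tenth.
A major tenth would be 16 semitones; C#2 to Eb3 is 14, two semitones narrower, so the interval is diminished.
(Equivalently, a compound diminished third: a diminished third plus an octave.)

diminished tenth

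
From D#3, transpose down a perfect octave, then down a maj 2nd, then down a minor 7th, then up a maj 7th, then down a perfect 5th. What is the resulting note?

F##1

D#3 down a perfect octave → D#2 (12 semitones).
A major second down from D#2 is C#2.
C#2 down a minor seventh → D#1 (10 semitones).
Up a major seventh from D#1: C##2 (11 semitones up).
Down a perfect fifth from C##2: F##1 (7 semitones down).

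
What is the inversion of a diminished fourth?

A5

Inverted interval numbers add to nine, so a fourth pairs with a fifth (4 + 5 = 9).
And diminished becomes augmented under inversion, so we get an augmented fifth.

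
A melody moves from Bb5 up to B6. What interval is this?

A8

B to B is the same letter name, plus an octave: an octave.
Bb5 to B6 spans 13 semitones — one semitone wider than the perfect octave (12) — giving an augmented octave.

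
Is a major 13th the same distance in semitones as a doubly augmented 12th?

A major thirteenth = 21 semitones = a doubly augmented twelfth; enharmonically equal.

Yes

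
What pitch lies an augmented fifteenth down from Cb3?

Cbb1

A fifteenth keeps the letter name C, two octaves down from C.
An augmented fifteenth is 25 semitones; 25 semitones down from Cb3 gives Cbb1.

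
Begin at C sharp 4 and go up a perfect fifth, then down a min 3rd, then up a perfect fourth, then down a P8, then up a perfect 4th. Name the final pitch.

Up a perfect fifth from C#4: G#4 (7 semitones up).
Down a minor third from G#4: E#4 (3 semitones down).
A perfect fourth up from E#4 is A#4.
A#4 down a perfect octave → A#3 (12 semitones).
A#3 up a perfect fourth → D#4 (5 semitones).

D sharp 4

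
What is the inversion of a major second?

Inverted interval numbers add to nine, so a second pairs with a seventh (2 + 7 = 9).
The quality also flips — major becomes minor — giving a minor seventh.

minor 7th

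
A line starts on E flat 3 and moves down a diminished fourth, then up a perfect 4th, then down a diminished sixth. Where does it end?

A diminished fourth down from Eb3 is B2.
B2 up a perfect fourth → E3 (5 semitones).
E3 down a diminished sixth → G##2 (7 semitones).

G double-sharp 2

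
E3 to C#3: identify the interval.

Descending from E3 to C#3 is the same interval as ascending C#3 to E3.
C to E spans three letter names (C-D-E) — that makes it a third of some quality.
At 3 semitones, C#3→E3 falls one short of a major third: minor.

minor third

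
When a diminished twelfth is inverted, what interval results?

A4

First reduce the compound diminished twelfth to its simple form, a diminished fifth.
The rule of nine gives the new number: 9 − 5 = 4, so a fifth becomes a fourth.
Quality inverts too: diminished becomes augmented. That makes the inversion an augmented fourth.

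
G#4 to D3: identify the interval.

augmented eleventh

Descending from G#4 to D3 is the same interval as ascending D3 to G#4.
D to G spans four letter names (D-E-F-G), plus an octave, so the interval is some kind of eleventh.
A perfect eleventh would be 17 semitones; D3 to G#4 is 18, one semitone wider, so the interval is augmented.
(Equivalently, a compound augmented fourth: an augmented fourth plus an octave.)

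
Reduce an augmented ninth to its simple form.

augmented second

Subtracting seven from the interval number removes an octave: 9 − 7 = 2.
So an augmented ninth is an octave plus an augmented second. The quality is unchanged.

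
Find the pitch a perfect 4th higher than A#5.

D#6

Four letter names up from A: D.
A perfect fourth is 5 semitones; 5 semitones up from A#5 gives D#6.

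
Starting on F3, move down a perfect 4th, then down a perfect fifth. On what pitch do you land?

Down a perfect fourth from F3: C3 (5 semitones down).
C3 down a perfect fifth → F2 (7 semitones).

F2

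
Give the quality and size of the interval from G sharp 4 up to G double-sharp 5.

augmented octave

G to G is the same letter name, plus an octave, so the interval is some kind of octave.
The perfect octave is 12 semitones; here we have 13, one semitone wider: augmented.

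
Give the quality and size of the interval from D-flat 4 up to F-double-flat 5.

D to F spans three letter names (D-E-F), plus an octave: a tenth.
The major tenth is 16 semitones; here we have 14, two semitones narrower: diminished.
(Equivalently, a compound diminished third: a diminished third plus an octave.)

diminished 10th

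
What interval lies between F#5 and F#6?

F to F is the same letter name, plus an octave: an octave.
Counting semitones, F#5→F#6 is 12, which is the perfect octave.

perfect octave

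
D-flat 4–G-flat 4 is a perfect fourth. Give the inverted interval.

Interval numbers invert to sum to nine: 4 + 5 = 9, so a fourth inverts to a fifth.
Quality inverts too: perfect stays perfect. That makes the inversion a perfect fifth.

perfect 5th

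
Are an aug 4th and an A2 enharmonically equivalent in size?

An augmented fourth is 6 semitones but an augmented second is 3 semitones — different sizes.

No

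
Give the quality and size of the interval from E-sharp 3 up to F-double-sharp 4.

E to F spans two letter names (E-F), plus an octave: a ninth.
The major ninth spans 14 semitones, and E#3 to F##4 is exactly 14 semitones — so this is a major ninth.
(Equivalently, a compound major second: a major second plus an octave.)

major ninth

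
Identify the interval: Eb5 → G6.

E to G spans three letter names (E-F-G), plus an octave: a tenth.
Counting semitones, Eb5→G6 is 16, which is the major tenth.
(Equivalently, a compound major third: a major third plus an octave.)

major tenth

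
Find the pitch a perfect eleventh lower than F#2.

Four letters down from F (plus an octave) reaches C.
A perfect eleventh spans 17 semitones, so from F#2 the target pitch is C#1.

C#1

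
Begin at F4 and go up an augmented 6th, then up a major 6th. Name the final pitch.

B#5

An augmented sixth up from F4 is D#5.
D#5 up a major sixth → B#5 (9 semitones).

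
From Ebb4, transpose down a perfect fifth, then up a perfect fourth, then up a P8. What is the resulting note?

Dbb5

Down a perfect fifth from Ebb4: Abb3 (7 semitones down).
Up a perfect fourth from Abb3: Dbb4 (5 semitones up).
Dbb4 up a perfect octave → Dbb5 (12 semitones).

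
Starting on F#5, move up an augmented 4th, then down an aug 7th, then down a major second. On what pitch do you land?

F#5 up an augmented fourth → B#5 (6 semitones).
Down an augmented seventh from B#5: C5 (12 semitones down).
Down a major second from C5: Bb4 (2 semitones down).

Bb4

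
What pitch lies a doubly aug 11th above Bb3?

The eleventh's letter: B up four letter names plus an octave → E.
A doubly augmented eleventh is 19 semitones; 19 semitones up from Bb3 gives E#5.

E#5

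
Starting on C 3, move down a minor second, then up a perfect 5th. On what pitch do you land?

F sharp 3

Down a minor second from C3: B2 (1 semitone down).
Up a perfect fifth from B2: F#3 (7 semitones up).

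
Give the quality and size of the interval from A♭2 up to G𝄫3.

A to G spans seven letter names (A-B-C-D-E-F-G) — that makes it a seventh of some quality.
Ab2 to Gbb3 spans 9 semitones — two semitones narrower than the major seventh (11) — giving a diminished seventh.

diminished seventh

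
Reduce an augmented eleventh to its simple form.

Each octave removed subtracts seven from the number: 11 − 7 = 4.
So an augmented eleventh is an octave plus an augmented fourth. The quality is unchanged.

augmented 4th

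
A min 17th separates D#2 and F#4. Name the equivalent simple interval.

Each octave removed subtracts seven from the number: 17 − 14 = 3.
So a minor seventeenth is 2 octaves plus a minor third. The quality is unchanged.

minor 3rd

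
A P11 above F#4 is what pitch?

The eleventh's letter: F up four letter names plus an octave → B.
A perfect eleventh spans 17 semitones, so from F#4 the target pitch is B5.

B5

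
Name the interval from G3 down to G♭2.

Descending from G3 to Gb2 is the same interval as ascending Gb2 to G3.
G to G is the same letter name, plus an octave — that makes it an octave of some quality.
A perfect octave would be 12 semitones; Gb2 to G3 is 13, one semitone wider, so the interval is augmented.

A8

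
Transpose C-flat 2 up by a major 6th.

A-flat 2

Counting six letter names up from C lands on A.
A major sixth is 9 semitones; 9 semitones up from Cb2 gives Ab2.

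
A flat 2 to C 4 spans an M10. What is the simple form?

Take out an octave (7 from the number): 10 − 7 = 3.
Quality carries through unchanged, so the simple form is a major third.

M3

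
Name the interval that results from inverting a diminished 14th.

First reduce the compound diminished fourteenth to its simple form, a diminished seventh.
The rule of nine gives the new number: 9 − 7 = 2, so a seventh becomes a second.
And diminished becomes augmented under inversion, so we get an augmented second.

A2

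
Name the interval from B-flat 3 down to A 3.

m2

Descending from Bb3 to A3 is the same interval as ascending A3 to Bb3.
A to B spans two letter names (A-B), so the interval is some kind of second.
A3 to Bb3 is 1 semitone, a half step short of the major second (2), so this is minor.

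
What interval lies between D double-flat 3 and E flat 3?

augmented second

D to E spans two letter names (D-E) — that makes it a second of some quality.
The major second is 2 semitones; here we have 3, one semitone wider: augmented.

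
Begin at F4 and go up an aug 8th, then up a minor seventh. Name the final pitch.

E6

An augmented octave up from F4 is F#5.
F#5 up a minor seventh → E6 (10 semitones).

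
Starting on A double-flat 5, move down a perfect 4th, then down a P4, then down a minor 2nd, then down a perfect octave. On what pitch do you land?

A flat 3

Abb5 down a perfect fourth → Ebb5 (5 semitones).
A perfect fourth down from Ebb5 is Bbb4.
A minor second down from Bbb4 is Ab4.
Down a perfect octave from Ab4: Ab3 (12 semitones down).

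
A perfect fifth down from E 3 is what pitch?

Five letter names down from E: A.
A perfect fifth spans 7 semitones, so from E3 the target pitch is A2.

A 2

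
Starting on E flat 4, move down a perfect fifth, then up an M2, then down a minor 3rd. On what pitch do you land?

Eb4 down a perfect fifth → Ab3 (7 semitones).
Ab3 up a major second → Bb3 (2 semitones).
Down a minor third from Bb3: G3 (3 semitones down).

G 3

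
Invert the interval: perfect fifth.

Interval numbers invert to sum to nine: 5 + 4 = 9, so a fifth inverts to a fourth.
Quality inverts too: perfect stays perfect. That makes the inversion a perfect fourth.

perfect 4th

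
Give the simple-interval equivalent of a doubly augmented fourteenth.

doubly augmented seventh

Subtracting seven from the interval number removes an octave: 14 − 7 = 7.
That makes a doubly augmented fourteenth a compound doubly augmented seventh — an octave plus a doubly augmented seventh.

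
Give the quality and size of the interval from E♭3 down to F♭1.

M14

Descending from Eb3 to Fb1 is the same interval as ascending Fb1 to Eb3.
F to E spans seven letter names (F-G-A-B-C-D-E), plus an octave — that makes it a fourteenth of some quality.
The major fourteenth spans 23 semitones, and Fb1 to Eb3 is exactly 23 semitones — so this is a major fourteenth.
(Equivalently, a compound major seventh: a major seventh plus an octave.)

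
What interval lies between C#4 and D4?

minor 2nd

C to D spans two letter names (C-D): a second.
C#4 to D4 is 1 semitone, a half step short of the major second (2), so this is minor.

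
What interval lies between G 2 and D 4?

G to D spans five letter names (G-A-B-C-D), plus an octave, so the interval is some kind of twelfth.
Counting semitones, G2→D4 is 19, which is the perfect twelfth.
(Equivalently, a compound perfect fifth: a perfect fifth plus an octave.)

perfect twelfth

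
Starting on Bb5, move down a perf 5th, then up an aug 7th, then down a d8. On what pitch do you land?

D##5

Bb5 down a perfect fifth → Eb5 (7 semitones).
Up an augmented seventh from Eb5: D#6 (12 semitones up).
D#6 down a diminished octave → D##5 (11 semitones).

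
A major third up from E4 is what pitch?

G#4

Counting three letter names up from E lands on G.
Moving 4 semitones up from E4 (the size of a major third) reaches G#4.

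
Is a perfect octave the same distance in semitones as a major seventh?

A perfect octave spans 12 semitones; a major seventh spans 11 semitones. They differ by 1.

No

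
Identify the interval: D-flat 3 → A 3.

D to A spans five letter names (D-E-F-G-A), so the interval is some kind of fifth.
The perfect fifth is 7 semitones; here we have 8, one semitone wider: augmented.

augmented 5th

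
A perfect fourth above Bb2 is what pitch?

Four letter names up from B: E.
Moving 5 semitones up from Bb2 (the size of a perfect fourth) reaches Eb3.

Eb3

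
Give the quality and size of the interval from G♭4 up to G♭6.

G to G is the same letter name, plus 2 octaves: a fifteenth.
The perfect fifteenth spans 24 semitones, and Gb4 to Gb6 is exactly 24 semitones — so this is a perfect fifteenth.
(Equivalently, a compound perfect octave: a perfect octave plus an octave.)

perfect 15th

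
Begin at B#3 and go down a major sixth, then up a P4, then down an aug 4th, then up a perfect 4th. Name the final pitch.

G3

Down a major sixth from B#3: D#3 (9 semitones down).
A perfect fourth up from D#3 is G#3.
G#3 down an augmented fourth → D3 (6 semitones).
D3 up a perfect fourth → G3 (5 semitones).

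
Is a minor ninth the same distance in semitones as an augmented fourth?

No

A minor ninth is 13 semitones but an augmented fourth is 6 semitones — different sizes.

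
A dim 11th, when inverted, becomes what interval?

First reduce the compound diminished eleventh to its simple form, a diminished fourth.
The rule of nine gives the new number: 9 − 4 = 5, so a fourth becomes a fifth.
And diminished becomes augmented under inversion, so we get an augmented fifth.

augmented fifth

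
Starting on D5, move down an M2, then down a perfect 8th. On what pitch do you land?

Down a major second from D5: C5 (2 semitones down).
C5 down a perfect octave → C4 (12 semitones).

C4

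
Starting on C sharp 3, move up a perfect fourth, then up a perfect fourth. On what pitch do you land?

B 3

Up a perfect fourth from C#3: F#3 (5 semitones up).
A perfect fourth up from F#3 is B3.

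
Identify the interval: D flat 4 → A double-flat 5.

D to A spans five letter names (D-E-F-G-A), plus an octave — that makes it a twelfth of some quality.
The perfect twelfth is 19 semitones; here we have 18, one semitone narrower: diminished.
(Equivalently, a compound diminished fifth: a diminished fifth plus an octave.)

d12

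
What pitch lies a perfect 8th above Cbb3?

Cbb4

For an octave the letter name doesn't change: still C, an octave up.
Moving 12 semitones up from Cbb3 (the size of a perfect octave) reaches Cbb4.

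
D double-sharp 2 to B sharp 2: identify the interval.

minor sixth

D to B spans six letter names (D-E-F-G-A-B): a sixth.
D##2 to B#2 is 8 semitones, a half step short of the major sixth (9), so this is minor.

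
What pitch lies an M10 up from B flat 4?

Counting three letter names plus an octave up from B lands on D.
A major tenth spans 16 semitones, so from Bb4 the target pitch is D6.

D 6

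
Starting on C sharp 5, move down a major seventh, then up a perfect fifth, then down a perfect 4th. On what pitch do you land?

A major seventh down from C#5 is D4.
D4 up a perfect fifth → A4 (7 semitones).
A perfect fourth down from A4 is E4.

E 4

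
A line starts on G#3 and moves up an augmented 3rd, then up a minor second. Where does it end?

C##4

An augmented third up from G#3 is B##3.
Up a minor second from B##3: C##4 (1 semitone up).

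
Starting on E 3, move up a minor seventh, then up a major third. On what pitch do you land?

F sharp 4

A minor seventh up from E3 is D4.
D4 up a major third → F#4 (4 semitones).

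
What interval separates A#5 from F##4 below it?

minor 10th

Descending from A#5 to F##4 is the same interval as ascending F##4 to A#5.
F to A spans three letter names (F-G-A), plus an octave: a tenth.
A major tenth would be 16 semitones, but F##4 to A#5 is 15 — one semitone narrower, making it a minor tenth.
(Equivalently, a compound minor third: a minor third plus an octave.)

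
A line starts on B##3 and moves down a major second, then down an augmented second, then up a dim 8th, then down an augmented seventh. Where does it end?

A major second down from B##3 is A##3.
A##3 down an augmented second → G#3 (3 semitones).
A diminished octave up from G#3 is G4.
Down an augmented seventh from G4: Abb3 (12 semitones down).

Abb3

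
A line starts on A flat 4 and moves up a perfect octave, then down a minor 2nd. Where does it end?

Ab4 up a perfect octave → Ab5 (12 semitones).
A minor second down from Ab5 is G5.

G 5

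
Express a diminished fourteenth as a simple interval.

Subtracting seven from the interval number removes an octave: 14 − 7 = 7.
So a diminished fourteenth is an octave plus a diminished seventh. The quality is unchanged.

d7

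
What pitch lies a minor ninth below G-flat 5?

F 4

The ninth's letter: G down two letter names plus an octave → F.
Moving 13 semitones down from Gb5 (the size of a minor ninth) reaches F4.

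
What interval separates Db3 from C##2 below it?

dd9

Descending from Db3 to C##2 is the same interval as ascending C##2 to Db3.
C to D spans two letter names (C-D), plus an octave: a ninth.
C##2 to Db3 spans 11 semitones — three semitones narrower than the major ninth (14) — giving a doubly diminished ninth.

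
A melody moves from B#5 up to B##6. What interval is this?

B to B is the same letter name, plus an octave — that makes it an octave of some quality.
B#5 to B##6 spans 13 semitones — one semitone wider than the perfect octave (12) — giving an augmented octave.

A8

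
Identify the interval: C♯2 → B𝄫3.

doubly diminished fourteenth

C to B spans seven letter names (C-D-E-F-G-A-B), plus an octave — that makes it a fourteenth of some quality.
C#2 to Bbb3 spans 20 semitones — three semitones narrower than the major fourteenth (23) — giving a doubly diminished fourteenth.
(Equivalently, a compound doubly diminished seventh: a doubly diminished seventh plus an octave.)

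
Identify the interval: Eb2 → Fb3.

E to F spans two letter names (E-F), plus an octave — that makes it a ninth of some quality.
At 13 semitones, Eb2→Fb3 falls one short of a major ninth: minor.
(Equivalently, a compound minor second: a minor second plus an octave.)

m9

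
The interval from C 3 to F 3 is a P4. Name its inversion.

The rule of nine gives the new number: 9 − 4 = 5, so a fourth becomes a fifth.
The quality also flips — perfect stays perfect — giving a perfect fifth.

perfect fifth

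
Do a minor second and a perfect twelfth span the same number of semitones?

No

A minor second spans 1 semitone; a perfect twelfth spans 19 semitones. They differ by 18.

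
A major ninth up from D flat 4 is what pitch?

E flat 5

Two letters up from D (plus an octave) reaches E.
Moving 14 semitones up from Db4 (the size of a major ninth) reaches Eb5.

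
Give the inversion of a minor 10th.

First reduce the compound minor tenth to its simple form, a minor third.
Interval numbers invert to sum to nine: 3 + 6 = 9, so a third inverts to a sixth.
The quality also flips — minor becomes major — giving a major sixth.

major sixth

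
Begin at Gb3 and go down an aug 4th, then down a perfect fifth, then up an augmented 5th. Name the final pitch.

Db3

Down an augmented fourth from Gb3: Dbb3 (6 semitones down).
Dbb3 down a perfect fifth → Gbb2 (7 semitones).
Gbb2 up an augmented fifth → Db3 (8 semitones).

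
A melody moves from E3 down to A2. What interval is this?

Descending from E3 to A2 is the same interval as ascending A2 to E3.
A to E spans five letter names (A-B-C-D-E): a fifth.
Counting semitones, A2→E3 is 7, which is the perfect fifth.

perfect 5th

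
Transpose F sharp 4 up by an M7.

E sharp 5

The seventh takes the letter from F up to E.
A major seventh is 11 semitones; 11 semitones up from F#4 gives E#5.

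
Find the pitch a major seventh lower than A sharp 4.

B 3

Counting seven letter names down from A lands on B.
A major seventh spans 11 semitones, so from A#4 the target pitch is B3.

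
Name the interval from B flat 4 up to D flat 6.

m10

B to D spans three letter names (B-C-D), plus an octave, so the interval is some kind of tenth.
At 15 semitones, Bb4→Db6 falls one short of a major tenth: minor.
(Equivalently, a compound minor third: a minor third plus an octave.)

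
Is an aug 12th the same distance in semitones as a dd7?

No

An augmented twelfth spans 20 semitones; a doubly diminished seventh spans 8 semitones. They differ by 12.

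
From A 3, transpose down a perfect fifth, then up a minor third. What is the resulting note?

A perfect fifth down from A3 is D3.
D3 up a minor third → F3 (3 semitones).

F 3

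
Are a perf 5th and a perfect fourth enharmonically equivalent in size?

A perfect fifth spans 7 semitones; a perfect fourth spans 5 semitones. They differ by 2.

No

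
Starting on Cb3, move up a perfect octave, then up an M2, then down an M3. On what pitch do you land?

Up a perfect octave from Cb3: Cb4 (12 semitones up).
Up a major second from Cb4: Db4 (2 semitones up).
Db4 down a major third → Bbb3 (4 semitones).

Bbb3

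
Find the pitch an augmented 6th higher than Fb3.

The sixth takes the letter from F up to D.
Moving 10 semitones up from Fb3 (the size of an augmented sixth) reaches D4.

D4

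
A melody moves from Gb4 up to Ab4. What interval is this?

major 2nd

G to A spans two letter names (G-A), so the interval is some kind of second.
Gb4 to Ab4 is 2 semitones, matching the major second exactly, so the quality is major.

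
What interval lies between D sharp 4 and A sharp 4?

perfect fifth

D to A spans five letter names (D-E-F-G-A) — that makes it a fifth of some quality.
The perfect fifth spans 7 semitones, and D#4 to A#4 is exactly 7 semitones — so this is a perfect fifth.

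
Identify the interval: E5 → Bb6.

E to B spans five letter names (E-F-G-A-B), plus an octave — that makes it a twelfth of some quality.
The perfect twelfth is 19 semitones; here we have 18, one semitone narrower: diminished.
(Equivalently, a compound diminished fifth: a diminished fifth plus an octave.)

d12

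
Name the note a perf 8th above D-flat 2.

For an octave the letter name doesn't change: still D, an octave up.
A perfect octave spans 12 semitones, so from Db2 the target pitch is Db3.

D-flat 3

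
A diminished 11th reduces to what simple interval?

Each octave removed subtracts seven from the number: 11 − 7 = 4.
That makes a diminished eleventh a compound diminished fourth — an octave plus a diminished fourth.

d4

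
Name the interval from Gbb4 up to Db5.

augmented fifth

G to D spans five letter names (G-A-B-C-D): a fifth.
A perfect fifth would be 7 semitones; Gbb4 to Db5 is 8, one semitone wider, so the interval is augmented.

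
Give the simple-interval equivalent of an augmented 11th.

Each octave removed subtracts seven from the number: 11 − 7 = 4.
Quality carries through unchanged, so the simple form is an augmented fourth.

augmented 4th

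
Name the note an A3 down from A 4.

F flat 4

Counting three letter names down from A lands on F.
An augmented third is 5 semitones; 5 semitones down from A4 gives Fb4.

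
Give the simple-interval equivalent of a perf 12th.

perfect fifth

Take out an octave (7 from the number): 12 − 7 = 5.
That makes a perfect twelfth a compound perfect fifth — an octave plus a perfect fifth.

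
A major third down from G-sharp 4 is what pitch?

Counting three letter names down from G lands on E.
A major third spans 4 semitones, so from G#4 the target pitch is E4.

E 4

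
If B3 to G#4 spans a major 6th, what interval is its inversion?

Interval numbers invert to sum to nine: 6 + 3 = 9, so a sixth inverts to a third.
Quality inverts too: major becomes minor. That makes the inversion a minor third.

m3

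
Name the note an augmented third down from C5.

Abb4

Counting three letter names down from C lands on A.
An augmented third spans 5 semitones, so from C5 the target pitch is Abb4.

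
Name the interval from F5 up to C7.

F to C spans five letter names (F-G-A-B-C), plus an octave, so the interval is some kind of twelfth.
The perfect twelfth spans 19 semitones, and F5 to C7 is exactly 19 semitones — so this is a perfect twelfth.
(Equivalently, a compound perfect fifth: a perfect fifth plus an octave.)

perfect twelfth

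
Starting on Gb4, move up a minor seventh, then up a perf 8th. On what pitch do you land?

Fb6

A minor seventh up from Gb4 is Fb5.
Fb5 up a perfect octave → Fb6 (12 semitones).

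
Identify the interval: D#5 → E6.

D to E spans two letter names (D-E), plus an octave: a ninth.
At 13 semitones, D#5→E6 falls one short of a major ninth: minor.
(Equivalently, a compound minor second: a minor second plus an octave.)

minor 9th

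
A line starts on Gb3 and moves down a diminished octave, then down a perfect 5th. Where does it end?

Gb3 down a diminished octave → G2 (11 semitones).
G2 down a perfect fifth → C2 (7 semitones).

C2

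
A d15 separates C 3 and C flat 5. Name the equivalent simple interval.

Each octave removed subtracts seven from the number: 15 − 7 = 8.
That makes a diminished fifteenth a compound diminished octave — an octave plus a diminished octave.

diminished octave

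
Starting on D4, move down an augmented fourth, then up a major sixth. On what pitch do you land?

An augmented fourth down from D4 is Ab3.
Up a major sixth from Ab3: F4 (9 semitones up).

F4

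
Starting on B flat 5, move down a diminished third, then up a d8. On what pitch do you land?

A diminished third down from Bb5 is G#5.
A diminished octave up from G#5 is G6.

G 6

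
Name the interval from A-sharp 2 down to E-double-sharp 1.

Descending from A#2 to E##1 is the same interval as ascending E##1 to A#2.
E to A spans four letter names (E-F-G-A), plus an octave: an eleventh.
A perfect eleventh would be 17 semitones; E##1 to A#2 is 16, one semitone narrower, so the interval is diminished.
(Equivalently, a compound diminished fourth: a diminished fourth plus an octave.)

diminished eleventh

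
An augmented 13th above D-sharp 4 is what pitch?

Six letters up from D (plus an octave) reaches B.
An augmented thirteenth spans 22 semitones, so from D#4 the target pitch is B##5.

B-double-sharp 5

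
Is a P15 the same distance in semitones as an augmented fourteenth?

Yes

A perfect fifteenth spans 24 semitones, and an augmented fourteenth also spans 24 semitones — they're enharmonic.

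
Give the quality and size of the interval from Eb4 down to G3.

Descending from Eb4 to G3 is the same interval as ascending G3 to Eb4.
G to E spans six letter names (G-A-B-C-D-E), so the interval is some kind of sixth.
At 8 semitones, G3→Eb4 falls one short of a major sixth: minor.

m6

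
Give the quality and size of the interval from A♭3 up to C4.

major third

A to C spans three letter names (A-B-C), so the interval is some kind of third.
Counting semitones, Ab3→C4 is 4, which is the major third.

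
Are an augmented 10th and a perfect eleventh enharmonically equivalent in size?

Yes

Both span 17 semitones: an augmented tenth and a perfect eleventh are the same chromatic distance.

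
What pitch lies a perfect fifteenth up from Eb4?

Eb6

For a fifteenth the letter name doesn't change: still E, two octaves up.
A perfect fifteenth is 24 semitones; 24 semitones up from Eb4 gives Eb6.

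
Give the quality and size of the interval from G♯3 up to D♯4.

P5

G to D spans five letter names (G-A-B-C-D): a fifth.
The perfect fifth spans 7 semitones, and G#3 to D#4 is exactly 7 semitones — so this is a perfect fifth.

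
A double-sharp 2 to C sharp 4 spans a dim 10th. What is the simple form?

diminished 3rd

Subtracting seven from the interval number removes an octave: 10 − 7 = 3.
That makes a diminished tenth a compound diminished third — an octave plus a diminished third.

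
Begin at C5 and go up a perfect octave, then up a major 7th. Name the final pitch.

B6

A perfect octave up from C5 is C6.
C6 up a major seventh → B6 (11 semitones).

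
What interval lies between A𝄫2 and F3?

A6

A to F spans six letter names (A-B-C-D-E-F): a sixth.
A major sixth would be 9 semitones; Abb2 to F3 is 10, one semitone wider, so the interval is augmented.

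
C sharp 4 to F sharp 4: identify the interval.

C to F spans four letter names (C-D-E-F), so the interval is some kind of fourth.
C#4 to F#4 is 5 semitones, matching the perfect fourth exactly, so the quality is perfect.

perfect 4th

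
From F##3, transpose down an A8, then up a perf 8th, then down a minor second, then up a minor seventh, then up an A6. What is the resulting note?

An augmented octave down from F##3 is F#2.
F#2 up a perfect octave → F#3 (12 semitones).
A minor second down from F#3 is E#3.
A minor seventh up from E#3 is D#4.
D#4 up an augmented sixth → B##4 (10 semitones).

B##4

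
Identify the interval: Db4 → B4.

A6

D to B spans six letter names (D-E-F-G-A-B), so the interval is some kind of sixth.
Db4 to B4 spans 10 semitones — one semitone wider than the major sixth (9) — giving an augmented sixth.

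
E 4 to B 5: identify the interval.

E to B spans five letter names (E-F-G-A-B), plus an octave — that makes it a twelfth of some quality.
The perfect twelfth spans 19 semitones, and E4 to B5 is exactly 19 semitones — so this is a perfect twelfth.
(Equivalently, a compound perfect fifth: a perfect fifth plus an octave.)

perfect 12th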